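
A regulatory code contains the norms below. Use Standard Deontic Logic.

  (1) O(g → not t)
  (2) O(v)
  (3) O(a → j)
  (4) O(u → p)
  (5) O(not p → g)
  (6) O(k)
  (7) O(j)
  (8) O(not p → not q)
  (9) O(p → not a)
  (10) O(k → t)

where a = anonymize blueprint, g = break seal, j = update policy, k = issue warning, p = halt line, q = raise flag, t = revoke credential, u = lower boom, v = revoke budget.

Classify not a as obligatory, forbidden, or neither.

Obligatory

From premise 6 we have O(k).
Premise 10 is O(k → t); since O(k), deontic closure gives O(t).
Premise 1 is O(g → not t); contrapositively O(t → not g). Since O(t) holds, K gives O(not g).
The contrapositive of premise 5 (O(not p → g)) is O(not g → p), and O(not g) is already established, so O(p).
Premise 9 is O(p → not a); since O(p), deontic closure gives O(not a).
Premises 2, 3, 4, 7, 8 do not contribute to this derivation.
Hence not a is obligatory.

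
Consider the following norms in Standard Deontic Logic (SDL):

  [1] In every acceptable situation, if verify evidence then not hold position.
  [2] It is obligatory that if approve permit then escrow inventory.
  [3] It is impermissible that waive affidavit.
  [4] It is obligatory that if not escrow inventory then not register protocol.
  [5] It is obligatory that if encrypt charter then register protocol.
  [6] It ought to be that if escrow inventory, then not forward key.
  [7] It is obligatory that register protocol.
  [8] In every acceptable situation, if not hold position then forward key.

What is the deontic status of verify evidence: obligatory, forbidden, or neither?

Forbidden

Premise 7 states O(register_protocol) outright.
Premise 4 is O(¬escrow_inventory → ¬register_protocol); contrapositively O(register_protocol → escrow_inventory). Since O(register_protocol) holds, K gives O(escrow_inventory).
From O(escrow_inventory) and premise 6, O(escrow_inventory → ¬forward_key), we obtain O(¬forward_key).
Premise 8 is O(¬hold_position → forward_key); contrapositively O(¬forward_key → hold_position). Since O(¬forward_key) holds, K gives O(hold_position).
Premise 1, O(verify_evidence → ¬hold_position), contraposes to O(hold_position → ¬verify_evidence); with O(hold_position) we get O(¬verify_evidence).
Premises 2, 3, 5 do not contribute to this derivation.
Thus O(¬verify_evidence), which is F(verify_evidence): verify_evidence is forbidden.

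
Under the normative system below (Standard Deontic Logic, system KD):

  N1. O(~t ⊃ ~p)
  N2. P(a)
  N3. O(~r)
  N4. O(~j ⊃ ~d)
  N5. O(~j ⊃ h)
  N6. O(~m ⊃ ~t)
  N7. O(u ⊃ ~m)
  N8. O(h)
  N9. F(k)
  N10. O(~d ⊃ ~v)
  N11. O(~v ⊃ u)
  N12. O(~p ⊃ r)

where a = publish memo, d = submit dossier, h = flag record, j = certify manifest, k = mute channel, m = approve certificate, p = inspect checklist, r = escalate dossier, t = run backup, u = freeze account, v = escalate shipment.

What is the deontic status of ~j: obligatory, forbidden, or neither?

Premise 3 states O(~r) outright.
Premise 12 is O(~p ⊃ r); contrapositively O(~r ⊃ p). Since O(~r) holds, K gives O(p).
Premise 1, O(~t ⊃ ~p), contraposes to O(p ⊃ t); with O(p) we get O(t).
The contrapositive of premise 6 (O(~m ⊃ ~t)) is O(t ⊃ m), and O(t) is already established, so O(m).
Premise 7, O(u ⊃ ~m), contraposes to O(m ⊃ ~u); with O(m) we get O(~u).
Premise 11 is O(~v ⊃ u); contrapositively O(~u ⊃ v). Since O(~u) holds, K gives O(v).
Premise 10 is O(~d ⊃ ~v); contrapositively O(v ⊃ d). Since O(v) holds, K gives O(d).
Premise 4 is O(~j ⊃ ~d); contrapositively O(d ⊃ j). Since O(d) holds, K gives O(j).
Premises 2, 5, 8, 9 do not contribute to this derivation.
Thus O(j), which is F(~j): ~j is forbidden.

Forbidden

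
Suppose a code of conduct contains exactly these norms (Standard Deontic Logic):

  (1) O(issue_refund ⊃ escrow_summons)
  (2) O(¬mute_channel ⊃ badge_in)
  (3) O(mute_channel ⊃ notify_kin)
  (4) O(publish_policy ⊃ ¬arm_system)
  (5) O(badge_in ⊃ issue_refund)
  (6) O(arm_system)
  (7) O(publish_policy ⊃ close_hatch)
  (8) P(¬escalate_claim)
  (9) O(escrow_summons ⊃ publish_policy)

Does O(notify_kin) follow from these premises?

Yes

Premise 6 gives O(arm_system).
Premise 4 is O(publish_policy ⊃ ¬arm_system); contrapositively O(arm_system ⊃ ¬publish_policy). Since O(arm_system) holds, K gives O(¬publish_policy).
Premise 9, O(escrow_summons ⊃ publish_policy), contraposes to O(¬publish_policy ⊃ ¬escrow_summons); with O(¬publish_policy) we get O(¬escrow_summons).
Premise 1, O(issue_refund ⊃ escrow_summons), contraposes to O(¬escrow_summons ⊃ ¬issue_refund); with O(¬escrow_summons) we get O(¬issue_refund).
The contrapositive of premise 5 (O(badge_in ⊃ issue_refund)) is O(¬issue_refund ⊃ ¬badge_in), and O(¬issue_refund) is already established, so O(¬badge_in).
Premise 2, O(¬mute_channel ⊃ badge_in), contraposes to O(¬badge_in ⊃ mute_channel); with O(¬badge_in) we get O(mute_channel).
Premise 3 is O(mute_channel ⊃ notify_kin); since O(mute_channel), deontic closure gives O(notify_kin).
Premises 7, 8 do not contribute to this derivation.
So O(notify_kin) follows.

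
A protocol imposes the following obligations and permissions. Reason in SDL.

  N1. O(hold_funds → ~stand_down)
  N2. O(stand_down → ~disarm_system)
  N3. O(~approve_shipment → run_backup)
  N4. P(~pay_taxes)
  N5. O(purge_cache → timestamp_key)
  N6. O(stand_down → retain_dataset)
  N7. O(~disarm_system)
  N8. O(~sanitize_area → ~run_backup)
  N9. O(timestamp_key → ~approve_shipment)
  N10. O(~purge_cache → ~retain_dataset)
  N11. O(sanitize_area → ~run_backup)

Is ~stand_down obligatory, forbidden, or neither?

Obligatory

By case analysis on sanitize_area: premise 11 gives O(sanitize_area → ~run_backup) and premise 8 gives O(~sanitize_area → ~run_backup), so O(~run_backup) either way.
Premise 3 is O(~approve_shipment → run_backup); contrapositively O(~run_backup → approve_shipment). Since O(~run_backup) holds, K gives O(approve_shipment).
Premise 9, O(timestamp_key → ~approve_shipment), contraposes to O(approve_shipment → ~timestamp_key); with O(approve_shipment) we get O(~timestamp_key).
The contrapositive of premise 5 (O(purge_cache → timestamp_key)) is O(~timestamp_key → ~purge_cache), and O(~timestamp_key) is already established, so O(~purge_cache).
Applying K to premise 10 (O(~purge_cache → ~retain_dataset)) and O(~purge_cache) yields O(~retain_dataset).
Premise 6 is O(stand_down → retain_dataset); contrapositively O(~retain_dataset → ~stand_down). Since O(~retain_dataset) holds, K gives O(~stand_down).
Premises 1, 2, 4, 7 do not contribute to this derivation.
Hence ~stand_down is obligatory.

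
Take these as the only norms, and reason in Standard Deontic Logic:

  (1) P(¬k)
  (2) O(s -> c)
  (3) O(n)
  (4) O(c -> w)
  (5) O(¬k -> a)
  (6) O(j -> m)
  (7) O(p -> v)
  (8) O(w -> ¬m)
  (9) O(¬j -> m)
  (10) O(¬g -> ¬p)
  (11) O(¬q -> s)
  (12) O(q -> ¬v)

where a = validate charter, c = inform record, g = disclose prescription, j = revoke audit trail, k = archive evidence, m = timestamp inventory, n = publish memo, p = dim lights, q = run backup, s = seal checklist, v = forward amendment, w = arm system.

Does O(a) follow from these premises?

No

Premise 5 is O(¬k -> a), but O(¬k) is not derivable from the premises (the permission P(¬k) asserts only ¬O(k), not O(¬k)), so it does not yield O(a).
No other premise forces O(a). An ideal world satisfying every premise can still have a false, so O(a) is not derivable.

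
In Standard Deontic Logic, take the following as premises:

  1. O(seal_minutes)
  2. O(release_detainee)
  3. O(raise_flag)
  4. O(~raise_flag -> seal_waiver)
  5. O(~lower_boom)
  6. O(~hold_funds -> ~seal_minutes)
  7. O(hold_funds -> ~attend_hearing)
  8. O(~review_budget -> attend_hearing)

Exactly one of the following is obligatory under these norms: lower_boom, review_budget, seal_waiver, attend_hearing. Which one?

Premise 1 states O(seal_minutes) outright.
Premise 6 is O(~hold_funds -> ~seal_minutes); contrapositively O(seal_minutes -> hold_funds). Since O(seal_minutes) holds, K gives O(hold_funds).
Premise 7 is O(hold_funds -> ~attend_hearing); since O(hold_funds), deontic closure gives O(~attend_hearing).
The contrapositive of premise 8 (O(~review_budget -> attend_hearing)) is O(~attend_hearing -> review_budget), and O(~attend_hearing) is already established, so O(review_budget).
So O(review_budget) holds — review_budget is obligatory. None of the other listed options is made obligatory by any chain of premises.

review_budget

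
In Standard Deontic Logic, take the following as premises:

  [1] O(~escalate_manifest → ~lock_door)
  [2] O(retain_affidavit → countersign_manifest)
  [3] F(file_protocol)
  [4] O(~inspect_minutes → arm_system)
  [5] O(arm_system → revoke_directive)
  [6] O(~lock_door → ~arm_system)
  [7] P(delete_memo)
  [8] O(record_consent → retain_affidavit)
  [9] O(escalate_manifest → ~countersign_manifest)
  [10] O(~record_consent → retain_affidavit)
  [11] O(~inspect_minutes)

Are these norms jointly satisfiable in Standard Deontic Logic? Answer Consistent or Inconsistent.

Premises 10 and 8 are O(~record_consent → retain_affidavit) and O(record_consent → retain_affidavit); every ideal world satisfies ~record_consent or record_consent, so in either case retain_affidavit holds — hence O(retain_affidavit).
With premise 2, O(retain_affidavit → countersign_manifest), the K-axiom yields O(countersign_manifest).
The contrapositive of premise 9 (O(escalate_manifest → ~countersign_manifest)) is O(countersign_manifest → ~escalate_manifest), and O(countersign_manifest) is already established, so O(~escalate_manifest).
Applying K to premise 1 (O(~escalate_manifest → ~lock_door)) and O(~escalate_manifest) yields O(~lock_door).
From O(~lock_door) and premise 6, O(~lock_door → ~arm_system), we obtain O(~arm_system).
The contrapositive of premise 4 (O(~inspect_minutes → arm_system)) is O(~arm_system → inspect_minutes), and O(~arm_system) is already established, so O(inspect_minutes).
But premise 11 directly asserts O(~inspect_minutes).
We now have both O(inspect_minutes) and O(~inspect_minutes) — inspect_minutes is simultaneously obligatory and forbidden, violating the D-axiom.

Inconsistent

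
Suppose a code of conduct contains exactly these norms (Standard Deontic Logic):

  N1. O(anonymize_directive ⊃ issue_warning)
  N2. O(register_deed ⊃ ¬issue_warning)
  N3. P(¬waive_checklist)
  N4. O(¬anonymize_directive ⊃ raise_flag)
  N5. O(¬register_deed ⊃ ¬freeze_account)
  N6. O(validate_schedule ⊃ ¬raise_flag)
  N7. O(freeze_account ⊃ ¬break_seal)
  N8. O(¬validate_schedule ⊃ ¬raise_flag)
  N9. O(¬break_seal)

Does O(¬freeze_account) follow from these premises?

By case analysis on validate_schedule: premise 6 gives O(validate_schedule ⊃ ¬raise_flag) and premise 8 gives O(¬validate_schedule ⊃ ¬raise_flag), so O(¬raise_flag) either way.
Premise 4, O(¬anonymize_directive ⊃ raise_flag), contraposes to O(¬raise_flag ⊃ anonymize_directive); with O(¬raise_flag) we get O(anonymize_directive).
Applying K to premise 1 (O(anonymize_directive ⊃ issue_warning)) and O(anonymize_directive) yields O(issue_warning).
Premise 2 is O(register_deed ⊃ ¬issue_warning); contrapositively O(issue_warning ⊃ ¬register_deed). Since O(issue_warning) holds, K gives O(¬register_deed).
Premise 5 is O(¬register_deed ⊃ ¬freeze_account); since O(¬register_deed), deontic closure gives O(¬freeze_account).
Premises 3, 7, 9 do not contribute to this derivation.
So O(¬freeze_account) follows.

Yes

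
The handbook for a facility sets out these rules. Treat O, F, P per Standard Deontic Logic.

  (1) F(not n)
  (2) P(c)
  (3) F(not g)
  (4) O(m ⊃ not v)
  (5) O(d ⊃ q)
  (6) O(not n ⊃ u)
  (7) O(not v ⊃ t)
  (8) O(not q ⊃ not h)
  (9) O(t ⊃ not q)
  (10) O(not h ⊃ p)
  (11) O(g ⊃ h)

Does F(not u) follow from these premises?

Premise 6 is O(not n ⊃ u), but O(not n) is not derivable from the premises, so it does not yield O(u).
No other premise forces O(u). An ideal world satisfying every premise can still have not u true, so F(not u) is not derivable.

No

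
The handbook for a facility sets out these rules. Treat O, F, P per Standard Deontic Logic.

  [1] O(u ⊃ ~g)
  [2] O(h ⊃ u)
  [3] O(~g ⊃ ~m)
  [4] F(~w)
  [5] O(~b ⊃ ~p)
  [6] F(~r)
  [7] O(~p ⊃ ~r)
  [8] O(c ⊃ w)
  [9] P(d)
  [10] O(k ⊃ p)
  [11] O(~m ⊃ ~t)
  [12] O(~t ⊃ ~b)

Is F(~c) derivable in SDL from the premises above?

No

Premise 8 is O(c ⊃ w); even if O(w) held, inferring O(c) would be affirming the consequent — invalid.
No other premise forces O(c). An ideal world satisfying every premise can still have ~c true, so F(~c) is not derivable.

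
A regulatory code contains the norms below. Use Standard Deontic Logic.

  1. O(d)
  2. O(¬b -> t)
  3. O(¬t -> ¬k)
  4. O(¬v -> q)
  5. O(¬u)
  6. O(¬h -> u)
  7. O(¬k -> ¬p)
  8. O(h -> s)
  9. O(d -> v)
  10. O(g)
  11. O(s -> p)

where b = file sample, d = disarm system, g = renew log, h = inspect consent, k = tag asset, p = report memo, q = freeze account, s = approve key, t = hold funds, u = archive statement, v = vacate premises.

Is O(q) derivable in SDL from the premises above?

Premise 4 is O(¬v -> q), but O(¬v) is not derivable from the premises, so it does not yield O(q).
No other premise forces O(q). An ideal world satisfying every premise can still have q false, so O(q) is not derivable.

No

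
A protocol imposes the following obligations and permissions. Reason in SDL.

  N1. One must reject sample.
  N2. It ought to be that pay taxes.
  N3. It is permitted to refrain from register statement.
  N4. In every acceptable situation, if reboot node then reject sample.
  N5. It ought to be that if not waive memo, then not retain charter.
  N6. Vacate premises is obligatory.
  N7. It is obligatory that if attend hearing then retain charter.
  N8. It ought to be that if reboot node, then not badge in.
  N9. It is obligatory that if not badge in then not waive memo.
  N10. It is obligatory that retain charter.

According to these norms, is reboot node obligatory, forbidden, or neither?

Forbidden

From premise 10 we have O(retain_charter).
Premise 5 is O(¬waive_memo → ¬retain_charter); contrapositively O(retain_charter → waive_memo). Since O(retain_charter) holds, K gives O(waive_memo).
Premise 9 is O(¬badge_in → ¬waive_memo); contrapositively O(waive_memo → badge_in). Since O(waive_memo) holds, K gives O(badge_in).
Premise 8, O(reboot_node → ¬badge_in), contraposes to O(badge_in → ¬reboot_node); with O(badge_in) we get O(¬reboot_node).
Premises 1, 2, 3, 4, 6, 7 do not contribute to this derivation.
Thus O(¬reboot_node), which is F(reboot_node): reboot_node is forbidden.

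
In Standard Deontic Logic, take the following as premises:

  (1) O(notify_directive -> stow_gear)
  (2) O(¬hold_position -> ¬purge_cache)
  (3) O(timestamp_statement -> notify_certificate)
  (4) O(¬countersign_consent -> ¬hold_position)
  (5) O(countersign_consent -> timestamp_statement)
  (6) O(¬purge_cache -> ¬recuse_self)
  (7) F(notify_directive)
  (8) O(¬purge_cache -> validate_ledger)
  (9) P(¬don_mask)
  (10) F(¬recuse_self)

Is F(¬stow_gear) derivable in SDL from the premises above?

Premise 1 is O(notify_directive -> stow_gear), but O(notify_directive) is not derivable from the premises, so it does not yield O(stow_gear).
No other premise forces O(stow_gear). An ideal world satisfying every premise can still have ¬stow_gear true, so F(¬stow_gear) is not derivable.

No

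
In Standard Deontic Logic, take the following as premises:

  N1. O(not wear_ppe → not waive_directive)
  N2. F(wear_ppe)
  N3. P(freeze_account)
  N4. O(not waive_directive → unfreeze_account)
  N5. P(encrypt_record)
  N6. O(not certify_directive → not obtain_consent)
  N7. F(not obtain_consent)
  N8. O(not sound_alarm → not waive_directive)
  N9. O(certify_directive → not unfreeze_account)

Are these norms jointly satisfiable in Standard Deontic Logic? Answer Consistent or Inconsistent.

Premise 2, F(wear_ppe), is equivalent to O(not wear_ppe).
With premise 1, O(not wear_ppe → not waive_directive), the K-axiom yields O(not waive_directive).
Premise 4 is O(not waive_directive → unfreeze_account); since O(not waive_directive), deontic closure gives O(unfreeze_account).
Premise 9 is O(certify_directive → not unfreeze_account); contrapositively O(unfreeze_account → not certify_directive). Since O(unfreeze_account) holds, K gives O(not certify_directive).
Applying K to premise 6 (O(not certify_directive → not obtain_consent)) and O(not certify_directive) yields O(not obtain_consent).
However, F(not obtain_consent) at premise 7 amounts to O(obtain_consent).
We now have both O(not obtain_consent) and O(obtain_consent) — obtain_consent is simultaneously obligatory and forbidden, violating the D-axiom.

Inconsistent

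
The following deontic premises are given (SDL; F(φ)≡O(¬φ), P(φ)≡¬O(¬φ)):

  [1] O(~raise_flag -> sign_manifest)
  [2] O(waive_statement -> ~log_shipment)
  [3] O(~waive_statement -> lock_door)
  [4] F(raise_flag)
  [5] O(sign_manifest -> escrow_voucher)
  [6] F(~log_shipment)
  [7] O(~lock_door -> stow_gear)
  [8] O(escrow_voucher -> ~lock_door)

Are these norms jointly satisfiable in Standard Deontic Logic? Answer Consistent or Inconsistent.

Inconsistent

F(~log_shipment) at premise 6 means O(log_shipment).
Premise 2, O(waive_statement -> ~log_shipment), contraposes to O(log_shipment -> ~waive_statement); with O(log_shipment) we get O(~waive_statement).
With premise 3, O(~waive_statement -> lock_door), the K-axiom yields O(lock_door).
The contrapositive of premise 8 (O(escrow_voucher -> ~lock_door)) is O(lock_door -> ~escrow_voucher), and O(lock_door) is already established, so O(~escrow_voucher).
The contrapositive of premise 5 (O(sign_manifest -> escrow_voucher)) is O(~escrow_voucher -> ~sign_manifest), and O(~escrow_voucher) is already established, so O(~sign_manifest).
Premise 1 is O(~raise_flag -> sign_manifest); contrapositively O(~sign_manifest -> raise_flag). Since O(~sign_manifest) holds, K gives O(raise_flag).
But premise 4, F(raise_flag), means O(~raise_flag).
We now have both O(raise_flag) and O(~raise_flag) — raise_flag is simultaneously obligatory and forbidden, violating the D-axiom.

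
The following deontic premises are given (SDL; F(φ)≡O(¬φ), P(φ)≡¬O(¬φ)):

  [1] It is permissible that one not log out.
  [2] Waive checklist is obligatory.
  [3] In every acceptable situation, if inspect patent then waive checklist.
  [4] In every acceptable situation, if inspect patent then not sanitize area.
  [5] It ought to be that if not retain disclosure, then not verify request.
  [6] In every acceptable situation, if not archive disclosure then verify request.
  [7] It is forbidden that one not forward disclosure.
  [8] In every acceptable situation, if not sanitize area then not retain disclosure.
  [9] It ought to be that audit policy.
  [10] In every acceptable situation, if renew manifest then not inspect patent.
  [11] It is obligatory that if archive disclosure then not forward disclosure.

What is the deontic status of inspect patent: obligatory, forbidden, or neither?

Premise 7, F(¬forward_disclosure), is equivalent to O(forward_disclosure).
Premise 11, O(archive_disclosure → ¬forward_disclosure), contraposes to O(forward_disclosure → ¬archive_disclosure); with O(forward_disclosure) we get O(¬archive_disclosure).
Applying K to premise 6 (O(¬archive_disclosure → verify_request)) and O(¬archive_disclosure) yields O(verify_request).
Premise 5 is O(¬retain_disclosure → ¬verify_request); contrapositively O(verify_request → retain_disclosure). Since O(verify_request) holds, K gives O(retain_disclosure).
The contrapositive of premise 8 (O(¬sanitize_area → ¬retain_disclosure)) is O(retain_disclosure → sanitize_area), and O(retain_disclosure) is already established, so O(sanitize_area).
Premise 4 is O(inspect_patent → ¬sanitize_area); contrapositively O(sanitize_area → ¬inspect_patent). Since O(sanitize_area) holds, K gives O(¬inspect_patent).
Premises 1, 2, 3, 9, 10 do not contribute to this derivation.
Thus O(¬inspect_patent), which is F(inspect_patent): inspect_patent is forbidden.

Forbidden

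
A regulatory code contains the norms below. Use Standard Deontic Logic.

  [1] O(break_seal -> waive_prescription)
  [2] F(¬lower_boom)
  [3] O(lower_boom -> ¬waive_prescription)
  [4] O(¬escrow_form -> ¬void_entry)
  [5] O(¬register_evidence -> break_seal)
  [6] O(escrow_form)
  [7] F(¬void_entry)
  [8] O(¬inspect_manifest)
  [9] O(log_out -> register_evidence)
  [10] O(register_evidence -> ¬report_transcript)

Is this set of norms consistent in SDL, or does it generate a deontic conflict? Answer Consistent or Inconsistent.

Consistent

Premise 4 is O(¬escrow_form -> ¬void_entry), but O(¬escrow_form) is not derivable from the premises, so it does not yield O(¬void_entry).
So O(¬void_entry) is not derivable, and the apparent clash with O(void_entry) does not arise.
A world satisfying every obligation exists (e.g. break_seal=false, escrow_form=true, inspect_manifest=false, log_out=false, lower_boom=true, register_evidence=true, report_transcript=false, void_entry=true, waive_prescription=false); no atom is both obligatory and forbidden, so the set is consistent.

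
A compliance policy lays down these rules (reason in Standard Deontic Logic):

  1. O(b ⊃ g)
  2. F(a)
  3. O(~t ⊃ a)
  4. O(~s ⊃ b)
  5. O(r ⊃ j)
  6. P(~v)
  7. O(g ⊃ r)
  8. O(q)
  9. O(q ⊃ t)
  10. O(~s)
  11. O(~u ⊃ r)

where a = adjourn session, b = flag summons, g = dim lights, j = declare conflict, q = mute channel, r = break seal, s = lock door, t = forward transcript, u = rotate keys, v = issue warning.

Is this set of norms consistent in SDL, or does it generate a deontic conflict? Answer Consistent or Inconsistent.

Premise 3 is O(~t ⊃ a), but O(~t) is not derivable from the premises, so it does not yield O(a).
So O(a) is not derivable, and the apparent clash with O(~a) does not arise.
A world satisfying every obligation exists (e.g. a=false, b=true, g=true, j=true, q=true, r=true, s=false, t=true, u=false, v=false); no atom is both obligatory and forbidden, so the set is consistent.

Consistent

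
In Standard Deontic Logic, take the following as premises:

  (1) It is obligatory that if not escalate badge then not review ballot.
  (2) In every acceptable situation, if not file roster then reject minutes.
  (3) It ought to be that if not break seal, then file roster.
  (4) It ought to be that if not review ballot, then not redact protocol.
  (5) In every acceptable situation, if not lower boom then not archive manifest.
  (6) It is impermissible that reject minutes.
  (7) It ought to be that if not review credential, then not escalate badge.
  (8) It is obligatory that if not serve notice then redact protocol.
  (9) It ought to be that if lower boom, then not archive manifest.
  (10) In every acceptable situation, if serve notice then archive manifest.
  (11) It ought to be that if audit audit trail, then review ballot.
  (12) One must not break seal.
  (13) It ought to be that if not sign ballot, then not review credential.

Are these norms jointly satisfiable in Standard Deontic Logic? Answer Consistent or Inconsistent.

Consistent

Premise 2 is O(¬file_roster → reject_minutes), but O(¬file_roster) is not derivable from the premises, so it does not yield O(reject_minutes).
So O(reject_minutes) is not derivable, and the apparent clash with O(¬reject_minutes) does not arise.
A world satisfying every obligation exists (e.g. archive_manifest=false, audit_audit_trail=false, break_seal=false, escalate_badge=true, file_roster=true, lower_boom=false, redact_protocol=true, reject_minutes=false, review_ballot=true, review_credential=true, serve_notice=false, sign_ballot=true); no atom is both obligatory and forbidden, so the set is consistent.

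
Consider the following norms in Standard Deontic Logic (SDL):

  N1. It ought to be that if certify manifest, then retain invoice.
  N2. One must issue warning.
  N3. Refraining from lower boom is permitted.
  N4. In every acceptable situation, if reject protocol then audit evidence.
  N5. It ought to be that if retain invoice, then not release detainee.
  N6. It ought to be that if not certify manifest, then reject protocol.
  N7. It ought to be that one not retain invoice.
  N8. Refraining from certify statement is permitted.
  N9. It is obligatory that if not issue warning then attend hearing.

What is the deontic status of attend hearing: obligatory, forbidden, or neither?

Neither

Premise 9 is O(¬issue_warning → attend_hearing), but O(¬issue_warning) is not derivable from the premises, so it does not yield O(attend_hearing).
No premise or chain of K-axiom applications forces O(attend_hearing), and none forces O(¬attend_hearing). So attend_hearing is neither obligatory nor forbidden under these norms.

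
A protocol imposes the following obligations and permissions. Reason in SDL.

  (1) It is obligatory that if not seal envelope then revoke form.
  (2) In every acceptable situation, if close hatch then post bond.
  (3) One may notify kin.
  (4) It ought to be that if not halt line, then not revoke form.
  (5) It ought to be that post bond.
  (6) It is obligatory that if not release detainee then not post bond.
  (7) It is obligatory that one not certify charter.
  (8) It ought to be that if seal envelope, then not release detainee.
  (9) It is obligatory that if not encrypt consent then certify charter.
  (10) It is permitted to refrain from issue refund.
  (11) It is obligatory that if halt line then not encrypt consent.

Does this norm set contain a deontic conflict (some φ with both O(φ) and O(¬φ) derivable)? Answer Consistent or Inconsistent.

Inconsistent

Premise 5 gives O(post_bond).
The contrapositive of premise 6 (O(¬release_detainee → ¬post_bond)) is O(post_bond → release_detainee), and O(post_bond) is already established, so O(release_detainee).
The contrapositive of premise 8 (O(seal_envelope → ¬release_detainee)) is O(release_detainee → ¬seal_envelope), and O(release_detainee) is already established, so O(¬seal_envelope).
From O(¬seal_envelope) and premise 1, O(¬seal_envelope → revoke_form), we obtain O(revoke_form).
The contrapositive of premise 4 (O(¬halt_line → ¬revoke_form)) is O(revoke_form → halt_line), and O(revoke_form) is already established, so O(halt_line).
Premise 11 is O(halt_line → ¬encrypt_consent); since O(halt_line), deontic closure gives O(¬encrypt_consent).
Applying K to premise 9 (O(¬encrypt_consent → certify_charter)) and O(¬encrypt_consent) yields O(certify_charter).
However, premise 7 gives O(¬certify_charter).
We now have both O(certify_charter) and O(¬certify_charter) — certify_charter is simultaneously obligatory and forbidden, violating the D-axiom.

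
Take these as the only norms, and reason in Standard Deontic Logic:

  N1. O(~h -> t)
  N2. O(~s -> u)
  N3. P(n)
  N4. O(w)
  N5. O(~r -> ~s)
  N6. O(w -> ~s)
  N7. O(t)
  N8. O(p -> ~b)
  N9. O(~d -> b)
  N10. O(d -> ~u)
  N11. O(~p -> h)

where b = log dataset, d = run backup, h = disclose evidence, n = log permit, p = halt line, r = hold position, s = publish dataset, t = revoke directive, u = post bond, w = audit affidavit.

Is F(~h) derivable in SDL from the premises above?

Premise 4 states O(w) outright.
With premise 6, O(w -> ~s), the K-axiom yields O(~s).
With premise 2, O(~s -> u), the K-axiom yields O(u).
Premise 10 is O(d -> ~u); contrapositively O(u -> ~d). Since O(u) holds, K gives O(~d).
Premise 9 is O(~d -> b); since O(~d), deontic closure gives O(b).
Premise 8 is O(p -> ~b); contrapositively O(b -> ~p). Since O(b) holds, K gives O(~p).
Premise 11 is O(~p -> h); since O(~p), deontic closure gives O(h).
Premises 1, 3, 5, 7 do not contribute to this derivation.
So O(h) holds, i.e. F(~h). The claim follows.

Yes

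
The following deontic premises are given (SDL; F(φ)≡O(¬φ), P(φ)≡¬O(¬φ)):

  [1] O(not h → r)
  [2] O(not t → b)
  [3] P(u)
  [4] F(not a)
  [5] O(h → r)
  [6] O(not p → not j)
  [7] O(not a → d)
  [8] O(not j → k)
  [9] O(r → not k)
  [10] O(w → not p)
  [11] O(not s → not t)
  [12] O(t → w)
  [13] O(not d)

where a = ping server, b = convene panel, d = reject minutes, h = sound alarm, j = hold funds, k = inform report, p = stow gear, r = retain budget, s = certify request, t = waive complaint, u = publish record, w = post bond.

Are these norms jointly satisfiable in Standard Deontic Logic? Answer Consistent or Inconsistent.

Premise 7 is O(not a → d), but O(not a) is not derivable from the premises, so it does not yield O(d).
So O(d) is not derivable, and the apparent clash with O(not d) does not arise.
A world satisfying every obligation exists (e.g. a=true, b=true, d=false, h=false, j=true, k=false, p=true, r=true, s=false, t=false, u=false, w=false); no atom is both obligatory and forbidden, so the set is consistent.

Consistent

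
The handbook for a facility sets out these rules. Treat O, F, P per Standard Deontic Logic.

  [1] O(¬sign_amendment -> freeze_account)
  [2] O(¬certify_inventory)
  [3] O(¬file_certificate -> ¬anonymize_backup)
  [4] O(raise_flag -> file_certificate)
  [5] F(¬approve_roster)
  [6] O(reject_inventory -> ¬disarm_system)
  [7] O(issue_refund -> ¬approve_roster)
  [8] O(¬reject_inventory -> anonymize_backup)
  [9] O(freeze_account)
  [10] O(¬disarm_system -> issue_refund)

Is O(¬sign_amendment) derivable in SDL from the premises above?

Premise 1 is O(¬sign_amendment -> freeze_account); even if O(freeze_account) held, inferring O(¬sign_amendment) would be affirming the consequent — invalid.
No other premise forces O(¬sign_amendment). An ideal world satisfying every premise can still have ¬sign_amendment false, so O(¬sign_amendment) is not derivable.

No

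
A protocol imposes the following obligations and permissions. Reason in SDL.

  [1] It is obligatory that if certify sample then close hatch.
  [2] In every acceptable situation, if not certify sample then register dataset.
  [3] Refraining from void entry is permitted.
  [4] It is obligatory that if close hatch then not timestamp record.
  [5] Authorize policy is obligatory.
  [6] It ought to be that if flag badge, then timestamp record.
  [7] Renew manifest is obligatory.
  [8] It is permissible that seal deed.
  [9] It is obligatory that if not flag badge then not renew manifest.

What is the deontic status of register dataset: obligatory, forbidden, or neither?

Obligatory

Premise 7 gives O(renew_manifest).
Premise 9, O(¬flag_badge → ¬renew_manifest), contraposes to O(renew_manifest → flag_badge); with O(renew_manifest) we get O(flag_badge).
From O(flag_badge) and premise 6, O(flag_badge → timestamp_record), we obtain O(timestamp_record).
Premise 4 is O(close_hatch → ¬timestamp_record); contrapositively O(timestamp_record → ¬close_hatch). Since O(timestamp_record) holds, K gives O(¬close_hatch).
Premise 1 is O(certify_sample → close_hatch); contrapositively O(¬close_hatch → ¬certify_sample). Since O(¬close_hatch) holds, K gives O(¬certify_sample).
From O(¬certify_sample) and premise 2, O(¬certify_sample → register_dataset), we obtain O(register_dataset).
Premises 3, 5, 8 do not contribute to this derivation.
Hence register_dataset is obligatory.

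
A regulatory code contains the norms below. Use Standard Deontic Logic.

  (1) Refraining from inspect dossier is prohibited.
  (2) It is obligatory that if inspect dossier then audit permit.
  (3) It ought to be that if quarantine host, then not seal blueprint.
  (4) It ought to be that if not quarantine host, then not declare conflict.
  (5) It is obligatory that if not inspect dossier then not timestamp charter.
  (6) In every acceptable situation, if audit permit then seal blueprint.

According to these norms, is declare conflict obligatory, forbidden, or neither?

F(¬inspect_dossier) at premise 1 means O(inspect_dossier).
Applying K to premise 2 (O(inspect_dossier → audit_permit)) and O(inspect_dossier) yields O(audit_permit).
From O(audit_permit) and premise 6, O(audit_permit → seal_blueprint), we obtain O(seal_blueprint).
Premise 3 is O(quarantine_host → ¬seal_blueprint); contrapositively O(seal_blueprint → ¬quarantine_host). Since O(seal_blueprint) holds, K gives O(¬quarantine_host).
With premise 4, O(¬quarantine_host → ¬declare_conflict), the K-axiom yields O(¬declare_conflict).
Premise 5 does not contribute to this derivation.
Thus O(¬declare_conflict), which is F(declare_conflict): declare_conflict is forbidden.

Forbidden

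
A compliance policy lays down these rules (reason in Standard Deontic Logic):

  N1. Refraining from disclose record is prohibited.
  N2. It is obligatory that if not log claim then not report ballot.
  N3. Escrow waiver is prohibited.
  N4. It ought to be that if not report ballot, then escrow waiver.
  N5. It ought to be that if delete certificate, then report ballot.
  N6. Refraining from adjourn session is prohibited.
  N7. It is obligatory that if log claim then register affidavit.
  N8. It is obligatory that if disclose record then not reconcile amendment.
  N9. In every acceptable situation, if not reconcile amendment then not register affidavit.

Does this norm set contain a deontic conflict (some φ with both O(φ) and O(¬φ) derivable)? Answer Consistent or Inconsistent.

Premise 3 is F(escrow_waiver), i.e. O(¬escrow_waiver).
The contrapositive of premise 4 (O(¬report_ballot → escrow_waiver)) is O(¬escrow_waiver → report_ballot), and O(¬escrow_waiver) is already established, so O(report_ballot).
Premise 2, O(¬log_claim → ¬report_ballot), contraposes to O(report_ballot → log_claim); with O(report_ballot) we get O(log_claim).
With premise 7, O(log_claim → register_affidavit), the K-axiom yields O(register_affidavit).
Premise 9 is O(¬reconcile_amendment → ¬register_affidavit); contrapositively O(register_affidavit → reconcile_amendment). Since O(register_affidavit) holds, K gives O(reconcile_amendment).
Premise 8, O(disclose_record → ¬reconcile_amendment), contraposes to O(reconcile_amendment → ¬disclose_record); with O(reconcile_amendment) we get O(¬disclose_record).
But premise 1, F(¬disclose_record), means O(disclose_record).
We now have both O(¬disclose_record) and O(disclose_record) — disclose_record is simultaneously obligatory and forbidden, violating the D-axiom.

Inconsistent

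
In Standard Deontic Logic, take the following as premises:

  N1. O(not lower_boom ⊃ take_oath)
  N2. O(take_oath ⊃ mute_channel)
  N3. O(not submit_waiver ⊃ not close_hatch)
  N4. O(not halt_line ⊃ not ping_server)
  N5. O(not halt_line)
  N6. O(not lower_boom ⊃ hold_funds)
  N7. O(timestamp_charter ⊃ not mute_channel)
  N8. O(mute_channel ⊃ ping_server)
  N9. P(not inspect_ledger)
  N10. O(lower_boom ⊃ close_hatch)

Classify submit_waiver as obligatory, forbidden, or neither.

Obligatory

Premise 5 states O(not halt_line) outright.
Applying K to premise 4 (O(not halt_line ⊃ not ping_server)) and O(not halt_line) yields O(not ping_server).
Premise 8 is O(mute_channel ⊃ ping_server); contrapositively O(not ping_server ⊃ not mute_channel). Since O(not ping_server) holds, K gives O(not mute_channel).
The contrapositive of premise 2 (O(take_oath ⊃ mute_channel)) is O(not mute_channel ⊃ not take_oath), and O(not mute_channel) is already established, so O(not take_oath).
Premise 1, O(not lower_boom ⊃ take_oath), contraposes to O(not take_oath ⊃ lower_boom); with O(not take_oath) we get O(lower_boom).
From O(lower_boom) and premise 10, O(lower_boom ⊃ close_hatch), we obtain O(close_hatch).
The contrapositive of premise 3 (O(not submit_waiver ⊃ not close_hatch)) is O(close_hatch ⊃ submit_waiver), and O(close_hatch) is already established, so O(submit_waiver).
Premises 6, 7, 9 do not contribute to this derivation.
Hence submit_waiver is obligatory.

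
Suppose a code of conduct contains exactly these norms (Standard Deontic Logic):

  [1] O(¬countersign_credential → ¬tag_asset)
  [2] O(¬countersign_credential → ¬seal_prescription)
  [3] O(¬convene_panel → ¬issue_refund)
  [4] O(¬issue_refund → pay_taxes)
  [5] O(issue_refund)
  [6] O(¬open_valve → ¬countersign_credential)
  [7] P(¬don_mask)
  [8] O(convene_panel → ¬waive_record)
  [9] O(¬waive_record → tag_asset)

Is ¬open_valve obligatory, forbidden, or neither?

Forbidden

Premise 5 states O(issue_refund) outright.
Premise 3, O(¬convene_panel → ¬issue_refund), contraposes to O(issue_refund → convene_panel); with O(issue_refund) we get O(convene_panel).
Applying K to premise 8 (O(convene_panel → ¬waive_record)) and O(convene_panel) yields O(¬waive_record).
Premise 9 is O(¬waive_record → tag_asset); since O(¬waive_record), deontic closure gives O(tag_asset).
Premise 1, O(¬countersign_credential → ¬tag_asset), contraposes to O(tag_asset → countersign_credential); with O(tag_asset) we get O(countersign_credential).
Premise 6 is O(¬open_valve → ¬countersign_credential); contrapositively O(countersign_credential → open_valve). Since O(countersign_credential) holds, K gives O(open_valve).
Premises 2, 4, 7 do not contribute to this derivation.
Thus O(open_valve), which is F(¬open_valve): ¬open_valve is forbidden.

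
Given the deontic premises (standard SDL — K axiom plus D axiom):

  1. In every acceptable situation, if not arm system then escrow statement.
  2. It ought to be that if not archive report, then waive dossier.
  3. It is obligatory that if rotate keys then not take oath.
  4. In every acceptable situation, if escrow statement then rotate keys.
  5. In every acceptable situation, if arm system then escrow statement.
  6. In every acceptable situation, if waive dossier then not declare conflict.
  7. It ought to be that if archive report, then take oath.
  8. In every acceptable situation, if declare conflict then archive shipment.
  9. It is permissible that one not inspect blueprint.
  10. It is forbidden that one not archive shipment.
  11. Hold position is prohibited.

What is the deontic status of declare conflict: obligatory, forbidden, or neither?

Premises 1 and 5 are O(¬arm_system → escrow_statement) and O(arm_system → escrow_statement); every ideal world satisfies ¬arm_system or arm_system, so in either case escrow_statement holds — hence O(escrow_statement).
With premise 4, O(escrow_statement → rotate_keys), the K-axiom yields O(rotate_keys).
With premise 3, O(rotate_keys → ¬take_oath), the K-axiom yields O(¬take_oath).
Premise 7 is O(archive_report → take_oath); contrapositively O(¬take_oath → ¬archive_report). Since O(¬take_oath) holds, K gives O(¬archive_report).
Premise 2 is O(¬archive_report → waive_dossier); since O(¬archive_report), deontic closure gives O(waive_dossier).
With premise 6, O(waive_dossier → ¬declare_conflict), the K-axiom yields O(¬declare_conflict).
Premises 8, 9, 10, 11 do not contribute to this derivation.
Thus O(¬declare_conflict), which is F(declare_conflict): declare_conflict is forbidden.

Forbidden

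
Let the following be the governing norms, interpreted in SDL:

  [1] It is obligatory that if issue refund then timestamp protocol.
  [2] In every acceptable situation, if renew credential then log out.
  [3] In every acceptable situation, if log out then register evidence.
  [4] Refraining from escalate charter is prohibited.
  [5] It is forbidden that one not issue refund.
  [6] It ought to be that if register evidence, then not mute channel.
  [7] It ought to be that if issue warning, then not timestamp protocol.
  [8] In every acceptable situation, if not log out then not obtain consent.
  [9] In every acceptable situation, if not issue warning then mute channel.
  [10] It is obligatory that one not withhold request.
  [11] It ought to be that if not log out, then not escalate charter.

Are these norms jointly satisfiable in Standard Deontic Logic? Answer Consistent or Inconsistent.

Inconsistent

Premise 4 is F(¬escalate_charter), i.e. O(escalate_charter).
The contrapositive of premise 11 (O(¬log_out → ¬escalate_charter)) is O(escalate_charter → log_out), and O(escalate_charter) is already established, so O(log_out).
Applying K to premise 3 (O(log_out → register_evidence)) and O(log_out) yields O(register_evidence).
Premise 6 is O(register_evidence → ¬mute_channel); since O(register_evidence), deontic closure gives O(¬mute_channel).
The contrapositive of premise 9 (O(¬issue_warning → mute_channel)) is O(¬mute_channel → issue_warning), and O(¬mute_channel) is already established, so O(issue_warning).
From O(issue_warning) and premise 7, O(issue_warning → ¬timestamp_protocol), we obtain O(¬timestamp_protocol).
Premise 1, O(issue_refund → timestamp_protocol), contraposes to O(¬timestamp_protocol → ¬issue_refund); with O(¬timestamp_protocol) we get O(¬issue_refund).
But premise 5, F(¬issue_refund), means O(issue_refund).
We now have both O(¬issue_refund) and O(issue_refund) — issue_refund is simultaneously obligatory and forbidden, violating the D-axiom.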